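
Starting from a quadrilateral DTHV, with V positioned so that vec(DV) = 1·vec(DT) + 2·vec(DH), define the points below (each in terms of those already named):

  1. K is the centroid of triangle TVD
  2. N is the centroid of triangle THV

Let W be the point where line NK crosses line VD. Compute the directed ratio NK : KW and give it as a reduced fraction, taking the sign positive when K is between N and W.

NK:KW = -1/2

Set D = (0, 0), T = (1, 0), H = (0, 1), V = (1, 2); any affine frame gives the same invariant.
1. K is the centroid of triangle TVD ⇒ K = (2/3, 2/3)
2. N is the centroid of triangle THV ⇒ N = (2/3, 1)
line NK meets VD at W = (2/3, 4/3)
K = N + t·(W−N) with t = -1, so NK:KW = -1:2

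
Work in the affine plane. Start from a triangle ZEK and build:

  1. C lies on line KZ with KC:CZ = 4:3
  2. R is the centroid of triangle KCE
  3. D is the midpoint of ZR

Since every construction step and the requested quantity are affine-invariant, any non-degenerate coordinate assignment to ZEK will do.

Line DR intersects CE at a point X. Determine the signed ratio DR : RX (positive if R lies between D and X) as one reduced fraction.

Work in coordinates with Z = (0, 0), E = (1, 0), K = (0, 1).
1. C lies on line KZ with KC:CZ = 4:3 ⇒ C = (0, 3/7)
2. R is the centroid of triangle KCE ⇒ R = (1/3, 10/21)
3. D is the midpoint of ZR ⇒ D = (1/6, 5/21)
line DR meets CE at X = (3/13, 30/91)
R = D + t·(X−D) with t = 13/5, so DR:RX = 13/5:-8/5

DR:RX = -13/8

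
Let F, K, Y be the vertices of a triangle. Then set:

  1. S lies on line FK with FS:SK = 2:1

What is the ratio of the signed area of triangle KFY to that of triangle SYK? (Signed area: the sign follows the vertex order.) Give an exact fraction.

[KFY]:[SYK] = 3

Assign F = (0, 0), K = (1, 0), Y = (0, 1) — the answer is frame-independent, so this choice is without loss of generality.
1. S lies on line FK with FS:SK = 2:1 ⇒ S = (2/3, 0)
2·[KFY] = -1, 2·[SYK] = -1/3
[KFY]:[SYK] = -1:-1/3 = 3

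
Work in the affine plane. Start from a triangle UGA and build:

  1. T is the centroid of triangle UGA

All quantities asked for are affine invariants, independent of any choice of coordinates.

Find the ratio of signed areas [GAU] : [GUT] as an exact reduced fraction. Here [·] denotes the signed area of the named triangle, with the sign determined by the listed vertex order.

[GAU]:[GUT] = -3

Assign U = (0, 0), G = (1, 0), A = (0, 1) — the answer is frame-independent, so this choice is without loss of generality.
1. T is the centroid of triangle UGA ⇒ T = (1/3, 1/3)
2·[GAU] = 1, 2·[GUT] = -1/3
[GAU]:[GUT] = 1:-1/3 = -3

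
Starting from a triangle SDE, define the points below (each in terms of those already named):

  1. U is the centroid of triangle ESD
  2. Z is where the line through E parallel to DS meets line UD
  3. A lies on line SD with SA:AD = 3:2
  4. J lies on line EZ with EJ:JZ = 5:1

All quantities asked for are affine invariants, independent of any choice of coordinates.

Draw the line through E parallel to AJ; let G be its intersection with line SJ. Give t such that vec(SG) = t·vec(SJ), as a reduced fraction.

t = 43/18

Assign S = (0, 0), D = (1, 0), E = (0, 1) — the answer is frame-independent, so this choice is without loss of generality.
1. U is the centroid of triangle ESD ⇒ U = (1/3, 1/3)
2. Z is where the line through E parallel to DS meets line UD ⇒ Z = (-1, 1)
3. A lies on line SD with SA:AD = 3:2 ⇒ A = (3/5, 0)
4. J lies on line EZ with EJ:JZ = 5:1 ⇒ J = (-5/6, 1)
through E parallel to AJ: direction (-43/30, 1); meets SJ at G = (-215/108, 43/18)
G = S + t·(J−S) with t = 43/18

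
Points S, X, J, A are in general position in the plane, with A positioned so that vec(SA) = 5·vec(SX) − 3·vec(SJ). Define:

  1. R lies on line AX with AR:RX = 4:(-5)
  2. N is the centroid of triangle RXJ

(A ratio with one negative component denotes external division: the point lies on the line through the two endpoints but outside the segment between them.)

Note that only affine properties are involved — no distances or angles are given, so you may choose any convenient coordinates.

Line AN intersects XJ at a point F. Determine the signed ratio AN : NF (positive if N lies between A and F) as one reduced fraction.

Choose coordinates S = (0, 0), X = (1, 0), J = (0, 1), A = (5, -3).
1. R lies on line AX with AR:RX = 4:(-5) ⇒ R = (21, -15)
2. N is the centroid of triangle RXJ ⇒ N = (22/3, -14/3)
line AN meets XJ at F = (3/2, -1/2)
N = A + t·(F−A) with t = -2/3, so AN:NF = -2/3:5/3

AN:NF = -2/5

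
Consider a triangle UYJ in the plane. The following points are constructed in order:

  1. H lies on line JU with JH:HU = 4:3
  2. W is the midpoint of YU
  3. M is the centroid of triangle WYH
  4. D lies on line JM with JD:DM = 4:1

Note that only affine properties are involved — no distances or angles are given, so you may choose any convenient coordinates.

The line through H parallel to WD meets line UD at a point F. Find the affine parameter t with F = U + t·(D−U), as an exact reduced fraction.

t = 3/11

Choose coordinates U = (0, 0), Y = (1, 0), J = (0, 1).
1. H lies on line JU with JH:HU = 4:3 ⇒ H = (0, 3/7)
2. W is the midpoint of YU ⇒ W = (1/2, 0)
3. M is the centroid of triangle WYH ⇒ M = (1/2, 1/7)
4. D lies on line JM with JD:DM = 4:1 ⇒ D = (2/5, 11/35)
through H parallel to WD: direction (-1/10, 11/35); meets UD at F = (6/55, 3/35)
F = U + t·(D−U) with t = 3/11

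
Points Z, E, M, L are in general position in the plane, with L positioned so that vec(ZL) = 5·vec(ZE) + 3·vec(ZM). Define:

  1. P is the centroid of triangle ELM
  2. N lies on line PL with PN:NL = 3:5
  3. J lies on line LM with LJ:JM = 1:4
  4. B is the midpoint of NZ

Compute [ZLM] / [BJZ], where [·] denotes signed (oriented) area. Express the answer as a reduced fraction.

Set Z = (0, 0), E = (1, 0), M = (0, 1), L = (5, 3); any affine frame gives the same invariant.
1. P is the centroid of triangle ELM ⇒ P = (2, 4/3)
2. N lies on line PL with PN:NL = 3:5 ⇒ N = (25/8, 47/24)
3. J lies on line LM with LJ:JM = 1:4 ⇒ J = (4, 13/5)
4. B is the midpoint of NZ ⇒ B = (25/16, 47/48)
2·[ZLM] = 5, 2·[BJZ] = 7/48
[ZLM]:[BJZ] = 5:7/48 = 240/7

[ZLM]:[BJZ] = 240/7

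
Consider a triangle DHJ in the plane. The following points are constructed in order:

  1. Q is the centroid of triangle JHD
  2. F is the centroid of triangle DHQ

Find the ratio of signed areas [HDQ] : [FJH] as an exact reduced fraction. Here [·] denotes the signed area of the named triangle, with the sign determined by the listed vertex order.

[HDQ]:[FJH] = 3/4

Assign D = (0, 0), H = (1, 0), J = (0, 1) — the answer is frame-independent, so this choice is without loss of generality.
1. Q is the centroid of triangle JHD ⇒ Q = (1/3, 1/3)
2. F is the centroid of triangle DHQ ⇒ F = (4/9, 1/9)
2·[HDQ] = -1/3, 2·[FJH] = -4/9
[HDQ]:[FJH] = -1/3:-4/9 = 3/4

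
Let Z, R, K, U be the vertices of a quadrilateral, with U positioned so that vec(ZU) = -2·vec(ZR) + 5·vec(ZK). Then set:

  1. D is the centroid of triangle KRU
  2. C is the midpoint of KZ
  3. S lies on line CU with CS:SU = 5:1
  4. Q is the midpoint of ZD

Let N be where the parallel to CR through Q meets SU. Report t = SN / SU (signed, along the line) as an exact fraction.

t = -30/7

Assign Z = (0, 0), R = (1, 0), K = (0, 1), U = (-2, 5) — the answer is frame-independent, so this choice is without loss of generality.
1. D is the centroid of triangle KRU ⇒ D = (-1/3, 2)
2. C is the midpoint of KZ ⇒ C = (0, 1/2)
3. S lies on line CU with CS:SU = 5:1 ⇒ S = (-5/3, 17/4)
4. Q is the midpoint of ZD ⇒ Q = (-1/6, 1)
through Q parallel to CR: direction (1, -1/2); meets SU at N = (-5/21, 29/28)
N = S + t·(U−S) with t = -30/7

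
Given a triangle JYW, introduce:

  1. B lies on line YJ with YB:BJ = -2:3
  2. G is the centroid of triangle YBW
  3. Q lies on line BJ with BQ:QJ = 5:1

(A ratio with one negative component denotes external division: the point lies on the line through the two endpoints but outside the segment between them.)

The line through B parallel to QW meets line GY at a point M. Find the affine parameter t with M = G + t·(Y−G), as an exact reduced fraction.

t = -3

Assign J = (0, 0), Y = (1, 0), W = (0, 1) — the answer is frame-independent, so this choice is without loss of generality.
1. B lies on line YJ with YB:BJ = -2:3 ⇒ B = (3, 0)
2. G is the centroid of triangle YBW ⇒ G = (4/3, 1/3)
3. Q lies on line BJ with BQ:QJ = 5:1 ⇒ Q = (1/2, 0)
through B parallel to QW: direction (-1/2, 1); meets GY at M = (7/3, 4/3)
M = G + t·(Y−G) with t = -3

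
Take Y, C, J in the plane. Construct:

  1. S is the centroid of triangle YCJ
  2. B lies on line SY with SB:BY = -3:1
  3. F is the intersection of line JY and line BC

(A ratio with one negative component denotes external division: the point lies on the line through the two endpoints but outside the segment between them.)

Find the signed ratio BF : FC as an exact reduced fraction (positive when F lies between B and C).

BF:FC = 1/6

Work in coordinates with Y = (0, 0), C = (1, 0), J = (0, 1).
1. S is the centroid of triangle YCJ ⇒ S = (1/3, 1/3)
2. B lies on line SY with SB:BY = -3:1 ⇒ B = (-1/6, -1/6)
3. F is the intersection of line JY and line BC ⇒ F = (0, -1/7)
F = B + t·(C−B) with t = 1/7, so BF:FC = t:(1−t) = 1/7:6/7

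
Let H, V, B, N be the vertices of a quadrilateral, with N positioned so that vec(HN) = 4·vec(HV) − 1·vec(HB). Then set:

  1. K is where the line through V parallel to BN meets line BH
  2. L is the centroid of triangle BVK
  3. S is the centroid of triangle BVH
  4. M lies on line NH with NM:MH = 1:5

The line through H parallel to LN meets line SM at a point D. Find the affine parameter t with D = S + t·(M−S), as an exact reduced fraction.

Work in coordinates with H = (0, 0), V = (1, 0), B = (0, 1), N = (4, -1).
1. K is where the line through V parallel to BN meets line BH ⇒ K = (0, 1/2)
2. L is the centroid of triangle BVK ⇒ L = (1/3, 1/2)
3. S is the centroid of triangle BVH ⇒ S = (1/3, 1/3)
4. M lies on line NH with NM:MH = 1:5 ⇒ M = (10/3, -5/6)
through H parallel to LN: direction (11/3, -3/2); meets SM at D = (-275/12, 75/8)
D = S + t·(M−S) with t = -31/4

t = -31/4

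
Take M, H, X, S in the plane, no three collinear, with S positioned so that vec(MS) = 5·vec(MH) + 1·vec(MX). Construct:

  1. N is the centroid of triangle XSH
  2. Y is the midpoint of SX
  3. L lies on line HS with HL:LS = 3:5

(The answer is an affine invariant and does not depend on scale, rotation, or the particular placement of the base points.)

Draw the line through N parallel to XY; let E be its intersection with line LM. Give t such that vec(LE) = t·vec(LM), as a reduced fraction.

t = -7/9

Set M = (0, 0), H = (1, 0), X = (0, 1), S = (5, 1); any affine frame gives the same invariant.
1. N is the centroid of triangle XSH ⇒ N = (2, 2/3)
2. Y is the midpoint of SX ⇒ Y = (5/2, 1)
3. L lies on line HS with HL:LS = 3:5 ⇒ L = (5/2, 3/8)
through N parallel to XY: direction (5/2, 0); meets LM at E = (40/9, 2/3)
E = L + t·(M−L) with t = -7/9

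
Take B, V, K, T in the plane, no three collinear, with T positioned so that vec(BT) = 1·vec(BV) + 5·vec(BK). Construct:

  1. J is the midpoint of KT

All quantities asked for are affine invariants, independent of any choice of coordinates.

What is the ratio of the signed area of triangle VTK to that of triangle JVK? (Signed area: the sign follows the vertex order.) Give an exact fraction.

[VTK]:[JVK] = -2

Work in coordinates with B = (0, 0), V = (1, 0), K = (0, 1), T = (1, 5).
1. J is the midpoint of KT ⇒ J = (1/2, 3)
2·[VTK] = 5, 2·[JVK] = -5/2
[VTK]:[JVK] = 5:-5/2 = -2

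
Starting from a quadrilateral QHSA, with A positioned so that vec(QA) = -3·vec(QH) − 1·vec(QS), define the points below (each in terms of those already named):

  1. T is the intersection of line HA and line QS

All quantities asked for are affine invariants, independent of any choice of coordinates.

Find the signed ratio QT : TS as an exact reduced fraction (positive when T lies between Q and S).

Assign Q = (0, 0), H = (1, 0), S = (0, 1), A = (-3, -1) — the answer is frame-independent, so this choice is without loss of generality.
1. T is the intersection of line HA and line QS ⇒ T = (0, -1/4)
T = Q + t·(S−Q) with t = -1/4, so QT:TS = t:(1−t) = -1/4:5/4

QT:TS = -1/5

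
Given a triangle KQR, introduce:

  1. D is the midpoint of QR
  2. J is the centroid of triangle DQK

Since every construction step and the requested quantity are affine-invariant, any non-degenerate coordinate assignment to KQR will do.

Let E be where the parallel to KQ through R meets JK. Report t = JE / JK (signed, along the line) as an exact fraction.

t = -5

Choose coordinates K = (0, 0), Q = (1, 0), R = (0, 1).
1. D is the midpoint of QR ⇒ D = (1/2, 1/2)
2. J is the centroid of triangle DQK ⇒ J = (1/2, 1/6)
through R parallel to KQ: direction (1, 0); meets JK at E = (3, 1)
E = J + t·(K−J) with t = -5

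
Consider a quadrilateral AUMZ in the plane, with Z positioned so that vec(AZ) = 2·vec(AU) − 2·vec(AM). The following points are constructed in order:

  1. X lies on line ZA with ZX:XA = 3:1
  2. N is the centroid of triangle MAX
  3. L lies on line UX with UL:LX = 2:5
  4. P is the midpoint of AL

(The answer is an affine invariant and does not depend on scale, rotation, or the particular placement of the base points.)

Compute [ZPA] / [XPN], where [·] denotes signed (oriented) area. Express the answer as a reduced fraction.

[ZPA]:[XPN] = 15/2

Set A = (0, 0), U = (1, 0), M = (0, 1), Z = (2, -2); any affine frame gives the same invariant.
1. X lies on line ZA with ZX:XA = 3:1 ⇒ X = (1/2, -1/2)
2. N is the centroid of triangle MAX ⇒ N = (1/6, 1/6)
3. L lies on line UX with UL:LX = 2:5 ⇒ L = (6/7, -1/7)
4. P is the midpoint of AL ⇒ P = (3/7, -1/14)
2·[ZPA] = 5/7, 2·[XPN] = 2/21
[ZPA]:[XPN] = 5/7:2/21 = 15/2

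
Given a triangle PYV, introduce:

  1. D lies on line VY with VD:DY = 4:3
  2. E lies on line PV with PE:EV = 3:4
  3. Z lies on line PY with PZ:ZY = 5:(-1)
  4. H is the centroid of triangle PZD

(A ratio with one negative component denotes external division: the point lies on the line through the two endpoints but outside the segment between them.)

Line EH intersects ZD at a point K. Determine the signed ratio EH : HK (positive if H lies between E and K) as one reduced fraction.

Work in coordinates with P = (0, 0), Y = (1, 0), V = (0, 1).
1. D lies on line VY with VD:DY = 4:3 ⇒ D = (4/7, 3/7)
2. E lies on line PV with PE:EV = 3:4 ⇒ E = (0, 3/7)
3. Z lies on line PY with PZ:ZY = 5:(-1) ⇒ Z = (5/4, 0)
4. H is the centroid of triangle PZD ⇒ H = (17/28, 1/7)
line EH meets ZD at K = (204/91, -57/91)
H = E + t·(K−E) with t = 13/48, so EH:HK = 13/48:35/48

EH:HK = 13/35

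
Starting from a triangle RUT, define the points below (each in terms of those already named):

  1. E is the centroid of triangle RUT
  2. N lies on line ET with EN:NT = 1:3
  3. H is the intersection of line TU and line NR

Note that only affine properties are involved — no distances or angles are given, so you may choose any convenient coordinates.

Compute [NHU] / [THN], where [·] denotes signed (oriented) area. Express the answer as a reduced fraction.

[NHU]:[THN] = 2

Choose coordinates R = (0, 0), U = (1, 0), T = (0, 1).
1. E is the centroid of triangle RUT ⇒ E = (1/3, 1/3)
2. N lies on line ET with EN:NT = 1:3 ⇒ N = (1/4, 1/2)
3. H is the intersection of line TU and line NR ⇒ H = (1/3, 2/3)
2·[NHU] = -1/6, 2·[THN] = -1/12
[NHU]:[THN] = -1/6:-1/12 = 2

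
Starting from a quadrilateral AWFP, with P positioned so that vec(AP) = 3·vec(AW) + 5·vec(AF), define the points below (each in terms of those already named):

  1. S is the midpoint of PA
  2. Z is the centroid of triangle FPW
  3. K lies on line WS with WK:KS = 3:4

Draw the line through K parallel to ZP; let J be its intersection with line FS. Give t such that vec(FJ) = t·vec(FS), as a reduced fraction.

Work in coordinates with A = (0, 0), W = (1, 0), F = (0, 1), P = (3, 5).
1. S is the midpoint of PA ⇒ S = (3/2, 5/2)
2. Z is the centroid of triangle FPW ⇒ Z = (4/3, 2)
3. K lies on line WS with WK:KS = 3:4 ⇒ K = (17/14, 15/14)
through K parallel to ZP: direction (5/3, 3); meets FS at J = (37/14, 51/14)
J = F + t·(S−F) with t = 37/21

t = 37/21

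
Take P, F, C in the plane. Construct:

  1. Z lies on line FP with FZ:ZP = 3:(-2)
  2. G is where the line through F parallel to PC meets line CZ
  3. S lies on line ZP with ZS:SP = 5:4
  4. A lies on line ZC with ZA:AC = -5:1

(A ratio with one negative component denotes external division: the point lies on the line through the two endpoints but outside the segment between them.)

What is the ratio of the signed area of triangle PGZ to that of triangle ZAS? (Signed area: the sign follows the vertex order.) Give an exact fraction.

Assign P = (0, 0), F = (1, 0), C = (0, 1) — the answer is frame-independent, so this choice is without loss of generality.
1. Z lies on line FP with FZ:ZP = 3:(-2) ⇒ Z = (-2, 0)
2. G is where the line through F parallel to PC meets line CZ ⇒ G = (1, 3/2)
3. S lies on line ZP with ZS:SP = 5:4 ⇒ S = (-8/9, 0)
4. A lies on line ZC with ZA:AC = -5:1 ⇒ A = (1/2, 5/4)
2·[PGZ] = 3, 2·[ZAS] = -25/18
[PGZ]:[ZAS] = 3:-25/18 = -54/25

[PGZ]:[ZAS] = -54/25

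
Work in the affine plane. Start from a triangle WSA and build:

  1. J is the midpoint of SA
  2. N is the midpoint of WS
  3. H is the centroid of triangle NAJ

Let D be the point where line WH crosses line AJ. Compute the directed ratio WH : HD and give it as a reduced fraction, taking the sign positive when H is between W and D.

Work in coordinates with W = (0, 0), S = (1, 0), A = (0, 1).
1. J is the midpoint of SA ⇒ J = (1/2, 1/2)
2. N is the midpoint of WS ⇒ N = (1/2, 0)
3. H is the centroid of triangle NAJ ⇒ H = (1/3, 1/2)
line WH meets AJ at D = (2/5, 3/5)
H = W + t·(D−W) with t = 5/6, so WH:HD = 5/6:1/6

WH:HD = 5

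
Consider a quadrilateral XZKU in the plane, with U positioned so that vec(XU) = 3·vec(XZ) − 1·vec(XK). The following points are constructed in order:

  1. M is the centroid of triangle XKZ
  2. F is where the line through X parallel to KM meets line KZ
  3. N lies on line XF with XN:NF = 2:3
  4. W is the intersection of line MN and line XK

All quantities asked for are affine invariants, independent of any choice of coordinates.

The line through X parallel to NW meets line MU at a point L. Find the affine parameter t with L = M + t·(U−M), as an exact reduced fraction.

Choose coordinates X = (0, 0), Z = (1, 0), K = (0, 1), U = (3, -1).
1. M is the centroid of triangle XKZ ⇒ M = (1/3, 1/3)
2. F is where the line through X parallel to KM meets line KZ ⇒ F = (-1, 2)
3. N lies on line XF with XN:NF = 2:3 ⇒ N = (-2/5, 4/5)
4. W is the intersection of line MN and line XK ⇒ W = (0, 6/11)
through X parallel to NW: direction (2/5, -14/55); meets MU at L = (-11/3, 7/3)
L = M + t·(U−M) with t = -3/2

t = -3/2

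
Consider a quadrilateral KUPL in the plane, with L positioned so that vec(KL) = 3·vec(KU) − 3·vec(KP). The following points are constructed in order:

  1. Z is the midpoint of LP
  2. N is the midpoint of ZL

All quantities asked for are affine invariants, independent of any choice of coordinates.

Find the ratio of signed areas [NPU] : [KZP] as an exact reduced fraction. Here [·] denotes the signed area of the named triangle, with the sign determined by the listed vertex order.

[NPU]:[KZP] = -1/2

Choose coordinates K = (0, 0), U = (1, 0), P = (0, 1), L = (3, -3).
1. Z is the midpoint of LP ⇒ Z = (3/2, -1)
2. N is the midpoint of ZL ⇒ N = (9/4, -2)
2·[NPU] = -3/4, 2·[KZP] = 3/2
[NPU]:[KZP] = -3/4:3/2 = -1/2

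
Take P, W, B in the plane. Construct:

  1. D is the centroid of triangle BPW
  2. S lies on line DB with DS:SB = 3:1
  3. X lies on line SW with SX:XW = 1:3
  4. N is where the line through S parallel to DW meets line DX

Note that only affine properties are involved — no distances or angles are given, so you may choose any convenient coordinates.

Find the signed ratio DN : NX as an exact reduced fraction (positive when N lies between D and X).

DN:NX = -4

Choose coordinates P = (0, 0), W = (1, 0), B = (0, 1).
1. D is the centroid of triangle BPW ⇒ D = (1/3, 1/3)
2. S lies on line DB with DS:SB = 3:1 ⇒ S = (1/12, 5/6)
3. X lies on line SW with SX:XW = 1:3 ⇒ X = (5/16, 5/8)
4. N is where the line through S parallel to DW meets line DX ⇒ N = (11/36, 13/18)
N = D + t·(X−D) with t = 4/3, so DN:NX = t:(1−t) = 4/3:-1/3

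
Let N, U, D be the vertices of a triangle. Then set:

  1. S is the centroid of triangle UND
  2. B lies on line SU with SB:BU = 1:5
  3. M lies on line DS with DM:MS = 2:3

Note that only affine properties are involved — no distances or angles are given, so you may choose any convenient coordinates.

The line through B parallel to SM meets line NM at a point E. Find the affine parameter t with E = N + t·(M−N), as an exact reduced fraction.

Assign N = (0, 0), U = (1, 0), D = (0, 1) — the answer is frame-independent, so this choice is without loss of generality.
1. S is the centroid of triangle UND ⇒ S = (1/3, 1/3)
2. B lies on line SU with SB:BU = 1:5 ⇒ B = (4/9, 5/18)
3. M lies on line DS with DM:MS = 2:3 ⇒ M = (2/15, 11/15)
through B parallel to SM: direction (-1/5, 2/5); meets NM at E = (7/45, 77/90)
E = N + t·(M−N) with t = 7/6

t = 7/6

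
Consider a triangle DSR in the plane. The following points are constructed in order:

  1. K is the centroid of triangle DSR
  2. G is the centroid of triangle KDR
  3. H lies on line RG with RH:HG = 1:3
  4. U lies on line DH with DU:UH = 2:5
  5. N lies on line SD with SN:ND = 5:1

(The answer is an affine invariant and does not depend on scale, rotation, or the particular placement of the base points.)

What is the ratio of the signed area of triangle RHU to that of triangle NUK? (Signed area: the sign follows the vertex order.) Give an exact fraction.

Assign D = (0, 0), S = (1, 0), R = (0, 1) — the answer is frame-independent, so this choice is without loss of generality.
1. K is the centroid of triangle DSR ⇒ K = (1/3, 1/3)
2. G is the centroid of triangle KDR ⇒ G = (1/9, 4/9)
3. H lies on line RG with RH:HG = 1:3 ⇒ H = (1/36, 31/36)
4. U lies on line DH with DU:UH = 2:5 ⇒ U = (1/126, 31/126)
5. N lies on line SD with SN:ND = 5:1 ⇒ N = (1/6, 0)
2·[RHU] = -5/252, 2·[NUK] = -71/756
[RHU]:[NUK] = -5/252:-71/756 = 15/71

[RHU]:[NUK] = 15/71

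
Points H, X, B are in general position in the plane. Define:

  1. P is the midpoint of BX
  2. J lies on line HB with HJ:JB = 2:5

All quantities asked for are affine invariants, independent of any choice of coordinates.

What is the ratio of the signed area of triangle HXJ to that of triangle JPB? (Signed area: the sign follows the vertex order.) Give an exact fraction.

[HXJ]:[JPB] = 4/5

Work in coordinates with H = (0, 0), X = (1, 0), B = (0, 1).
1. P is the midpoint of BX ⇒ P = (1/2, 1/2)
2. J lies on line HB with HJ:JB = 2:5 ⇒ J = (0, 2/7)
2·[HXJ] = 2/7, 2·[JPB] = 5/14
[HXJ]:[JPB] = 2/7:5/14 = 4/5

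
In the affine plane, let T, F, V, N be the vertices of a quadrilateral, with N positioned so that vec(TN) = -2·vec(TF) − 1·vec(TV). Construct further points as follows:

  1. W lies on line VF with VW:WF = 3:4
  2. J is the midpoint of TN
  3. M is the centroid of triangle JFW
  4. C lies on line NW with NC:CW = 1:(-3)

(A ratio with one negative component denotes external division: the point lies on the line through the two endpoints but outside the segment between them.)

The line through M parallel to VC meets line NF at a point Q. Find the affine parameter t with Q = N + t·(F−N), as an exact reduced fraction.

Work in coordinates with T = (0, 0), F = (1, 0), V = (0, 1), N = (-2, -1).
1. W lies on line VF with VW:WF = 3:4 ⇒ W = (3/7, 4/7)
2. J is the midpoint of TN ⇒ J = (-1, -1/2)
3. M is the centroid of triangle JFW ⇒ M = (1/7, 1/42)
4. C lies on line NW with NC:CW = 1:(-3) ⇒ C = (-45/14, -25/14)
through M parallel to VC: direction (-45/14, -39/14); meets NF at Q = (-7/16, -23/48)
Q = N + t·(F−N) with t = 25/48

t = 25/48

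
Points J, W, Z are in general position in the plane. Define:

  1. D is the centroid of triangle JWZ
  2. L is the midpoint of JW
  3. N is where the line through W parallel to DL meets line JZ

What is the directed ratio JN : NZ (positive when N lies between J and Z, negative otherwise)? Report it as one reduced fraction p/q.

Work in coordinates with J = (0, 0), W = (1, 0), Z = (0, 1).
1. D is the centroid of triangle JWZ ⇒ D = (1/3, 1/3)
2. L is the midpoint of JW ⇒ L = (1/2, 0)
3. N is where the line through W parallel to DL meets line JZ ⇒ N = (0, 2)
N = J + t·(Z−J) with t = 2, so JN:NZ = t:(1−t) = 2:-1

JN:NZ = -2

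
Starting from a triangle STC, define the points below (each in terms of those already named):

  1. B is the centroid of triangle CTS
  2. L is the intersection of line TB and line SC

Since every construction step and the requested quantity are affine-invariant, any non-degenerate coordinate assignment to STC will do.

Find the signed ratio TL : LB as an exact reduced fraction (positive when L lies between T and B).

TL:LB = -3

Work in coordinates with S = (0, 0), T = (1, 0), C = (0, 1).
1. B is the centroid of triangle CTS ⇒ B = (1/3, 1/3)
2. L is the intersection of line TB and line SC ⇒ L = (0, 1/2)
L = T + t·(B−T) with t = 3/2, so TL:LB = t:(1−t) = 3/2:-1/2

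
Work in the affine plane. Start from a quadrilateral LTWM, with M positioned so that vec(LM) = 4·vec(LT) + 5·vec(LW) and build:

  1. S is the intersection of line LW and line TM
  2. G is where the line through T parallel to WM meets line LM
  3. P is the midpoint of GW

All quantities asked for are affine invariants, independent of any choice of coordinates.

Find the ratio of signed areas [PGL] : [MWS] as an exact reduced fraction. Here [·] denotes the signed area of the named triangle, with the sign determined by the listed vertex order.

[PGL]:[MWS] = 3/16

Set L = (0, 0), T = (1, 0), W = (0, 1), M = (4, 5); any affine frame gives the same invariant.
1. S is the intersection of line LW and line TM ⇒ S = (0, -5/3)
2. G is where the line through T parallel to WM meets line LM ⇒ G = (-4, -5)
3. P is the midpoint of GW ⇒ P = (-2, -2)
2·[PGL] = 2, 2·[MWS] = 32/3
[PGL]:[MWS] = 2:32/3 = 3/16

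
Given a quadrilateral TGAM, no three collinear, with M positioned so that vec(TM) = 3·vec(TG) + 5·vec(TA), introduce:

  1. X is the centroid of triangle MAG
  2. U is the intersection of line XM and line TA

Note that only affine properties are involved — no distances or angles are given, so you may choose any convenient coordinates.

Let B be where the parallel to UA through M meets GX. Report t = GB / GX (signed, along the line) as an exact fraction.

t = 6

Set T = (0, 0), G = (1, 0), A = (0, 1), M = (3, 5); any affine frame gives the same invariant.
1. X is the centroid of triangle MAG ⇒ X = (4/3, 2)
2. U is the intersection of line XM and line TA ⇒ U = (0, -2/5)
through M parallel to UA: direction (0, 7/5); meets GX at B = (3, 12)
B = G + t·(X−G) with t = 6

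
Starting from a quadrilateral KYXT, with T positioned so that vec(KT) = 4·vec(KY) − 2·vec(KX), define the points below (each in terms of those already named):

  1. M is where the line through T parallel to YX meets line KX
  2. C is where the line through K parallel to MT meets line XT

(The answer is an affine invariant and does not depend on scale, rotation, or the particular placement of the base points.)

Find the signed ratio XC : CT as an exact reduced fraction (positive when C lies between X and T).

XC:CT = -1/2

Set K = (0, 0), Y = (1, 0), X = (0, 1), T = (4, -2); any affine frame gives the same invariant.
1. M is where the line through T parallel to YX meets line KX ⇒ M = (0, 2)
2. C is where the line through K parallel to MT meets line XT ⇒ C = (-4, 4)
C = X + t·(T−X) with t = -1, so XC:CT = t:(1−t) = -1:2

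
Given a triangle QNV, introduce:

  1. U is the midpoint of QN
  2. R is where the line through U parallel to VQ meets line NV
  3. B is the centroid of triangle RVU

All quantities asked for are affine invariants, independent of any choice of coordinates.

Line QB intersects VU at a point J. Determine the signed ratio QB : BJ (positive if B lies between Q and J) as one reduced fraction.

Choose coordinates Q = (0, 0), N = (1, 0), V = (0, 1).
1. U is the midpoint of QN ⇒ U = (1/2, 0)
2. R is where the line through U parallel to VQ meets line NV ⇒ R = (1/2, 1/2)
3. B is the centroid of triangle RVU ⇒ B = (1/3, 1/2)
line QB meets VU at J = (2/7, 3/7)
B = Q + t·(J−Q) with t = 7/6, so QB:BJ = 7/6:-1/6

QB:BJ = -7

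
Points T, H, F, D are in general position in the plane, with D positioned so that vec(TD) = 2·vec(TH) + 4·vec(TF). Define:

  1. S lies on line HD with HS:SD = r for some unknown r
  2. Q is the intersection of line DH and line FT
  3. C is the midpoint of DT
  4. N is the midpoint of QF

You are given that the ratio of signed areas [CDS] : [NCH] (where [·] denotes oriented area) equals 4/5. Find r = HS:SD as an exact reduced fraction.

r = 1/4

Choose coordinates T = (0, 0), H = (1, 0), F = (0, 1), D = (2, 4).
1. With HS:SD = r, write λ = r/(r+1) so S = H + λ·(D−H); S is affine-linear in λ
2. Q is the intersection of line DH and line FT ⇒ Q = (0, -4)
3. C is the midpoint of DT ⇒ C = (1, 2)
4. N is the midpoint of QF ⇒ N = (0, -3/2)
Every point depending on S is an affine combination of S and λ-independent points, so each such coordinate is linear in λ; the λ² term in each signed area is a multiple of (D−H)×(D−H) = 0, so 2·[CDS] and 2·[NCH] are each linear in λ. Evaluating at λ=0 and λ=1:
  2·[CDS] = 2·λ − 2,   2·[NCH] = -2
So [CDS]:[NCH] = (2·λ − 2) / (-2). Setting this equal to 4/5:
  2·λ − 2 = 4/5·(-2)  ⇒  λ = 1/5
Then r = λ/(1−λ) = (1/5)/(4/5) = 1/4. Check: with r = 1/4, S = (6/5, 4/5) and [CDS]:[NCH] = 4/5 as required.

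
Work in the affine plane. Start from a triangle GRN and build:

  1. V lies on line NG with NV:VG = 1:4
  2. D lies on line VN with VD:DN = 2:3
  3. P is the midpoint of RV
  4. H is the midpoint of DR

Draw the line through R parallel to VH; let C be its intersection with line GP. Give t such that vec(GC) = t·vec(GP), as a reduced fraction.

t = 18/19

Assign G = (0, 0), R = (1, 0), N = (0, 1) — the answer is frame-independent, so this choice is without loss of generality.
1. V lies on line NG with NV:VG = 1:4 ⇒ V = (0, 4/5)
2. D lies on line VN with VD:DN = 2:3 ⇒ D = (0, 22/25)
3. P is the midpoint of RV ⇒ P = (1/2, 2/5)
4. H is the midpoint of DR ⇒ H = (1/2, 11/25)
through R parallel to VH: direction (1/2, -9/25); meets GP at C = (9/19, 36/95)
C = G + t·(P−G) with t = 18/19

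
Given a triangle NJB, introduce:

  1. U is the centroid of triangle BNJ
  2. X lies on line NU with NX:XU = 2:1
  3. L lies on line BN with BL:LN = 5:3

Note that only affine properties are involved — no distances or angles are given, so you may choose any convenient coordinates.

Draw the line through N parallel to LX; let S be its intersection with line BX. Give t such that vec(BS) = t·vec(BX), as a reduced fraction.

Choose coordinates N = (0, 0), J = (1, 0), B = (0, 1).
1. U is the centroid of triangle BNJ ⇒ U = (1/3, 1/3)
2. X lies on line NU with NX:XU = 2:1 ⇒ X = (2/9, 2/9)
3. L lies on line BN with BL:LN = 5:3 ⇒ L = (0, 3/8)
through N parallel to LX: direction (2/9, -11/72); meets BX at S = (16/45, -11/45)
S = B + t·(X−B) with t = 8/5

t = 8/5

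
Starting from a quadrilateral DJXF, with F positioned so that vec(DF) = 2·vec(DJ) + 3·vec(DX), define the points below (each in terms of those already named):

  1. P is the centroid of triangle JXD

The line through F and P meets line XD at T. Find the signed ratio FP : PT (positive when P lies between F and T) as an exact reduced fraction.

FP:PT = 5

Choose coordinates D = (0, 0), J = (1, 0), X = (0, 1), F = (2, 3).
1. P is the centroid of triangle JXD ⇒ P = (1/3, 1/3)
line FP meets XD at T = (0, -1/5)
P = F + t·(T−F) with t = 5/6, so FP:PT = 5/6:1/6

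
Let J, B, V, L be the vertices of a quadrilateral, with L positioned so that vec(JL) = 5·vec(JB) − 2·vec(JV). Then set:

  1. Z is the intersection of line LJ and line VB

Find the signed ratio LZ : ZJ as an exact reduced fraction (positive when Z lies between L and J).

Set J = (0, 0), B = (1, 0), V = (0, 1), L = (5, -2); any affine frame gives the same invariant.
1. Z is the intersection of line LJ and line VB ⇒ Z = (5/3, -2/3)
Z = L + t·(J−L) with t = 2/3, so LZ:ZJ = t:(1−t) = 2/3:1/3

LZ:ZJ = 2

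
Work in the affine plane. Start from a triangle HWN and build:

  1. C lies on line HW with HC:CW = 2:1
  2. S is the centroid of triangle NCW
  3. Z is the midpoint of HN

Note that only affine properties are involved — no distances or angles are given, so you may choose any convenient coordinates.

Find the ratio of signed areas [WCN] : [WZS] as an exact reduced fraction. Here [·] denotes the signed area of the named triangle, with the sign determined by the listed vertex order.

Choose coordinates H = (0, 0), W = (1, 0), N = (0, 1).
1. C lies on line HW with HC:CW = 2:1 ⇒ C = (2/3, 0)
2. S is the centroid of triangle NCW ⇒ S = (5/9, 1/3)
3. Z is the midpoint of HN ⇒ Z = (0, 1/2)
2·[WCN] = -1/3, 2·[WZS] = -1/9
[WCN]:[WZS] = -1/3:-1/9 = 3

[WCN]:[WZS] = 3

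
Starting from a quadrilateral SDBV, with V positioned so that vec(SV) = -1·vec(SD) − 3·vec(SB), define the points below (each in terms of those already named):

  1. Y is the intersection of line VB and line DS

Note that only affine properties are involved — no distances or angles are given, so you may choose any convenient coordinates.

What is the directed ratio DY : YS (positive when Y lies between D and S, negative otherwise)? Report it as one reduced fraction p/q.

DY:YS = -5

Set S = (0, 0), D = (1, 0), B = (0, 1), V = (-1, -3); any affine frame gives the same invariant.
1. Y is the intersection of line VB and line DS ⇒ Y = (-1/4, 0)
Y = D + t·(S−D) with t = 5/4, so DY:YS = t:(1−t) = 5/4:-1/4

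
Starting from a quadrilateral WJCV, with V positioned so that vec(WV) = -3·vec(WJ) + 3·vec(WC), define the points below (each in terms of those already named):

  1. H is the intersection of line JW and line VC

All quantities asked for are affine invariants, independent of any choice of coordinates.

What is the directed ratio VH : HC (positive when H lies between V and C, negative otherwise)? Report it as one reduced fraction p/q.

VH:HC = -3

Set W = (0, 0), J = (1, 0), C = (0, 1), V = (-3, 3); any affine frame gives the same invariant.
1. H is the intersection of line JW and line VC ⇒ H = (3/2, 0)
H = V + t·(C−V) with t = 3/2, so VH:HC = t:(1−t) = 3/2:-1/2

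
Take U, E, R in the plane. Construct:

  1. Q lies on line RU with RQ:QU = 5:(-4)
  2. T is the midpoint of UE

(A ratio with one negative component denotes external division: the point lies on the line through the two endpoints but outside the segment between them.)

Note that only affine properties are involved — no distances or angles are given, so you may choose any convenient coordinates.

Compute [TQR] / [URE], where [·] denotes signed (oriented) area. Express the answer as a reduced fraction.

Assign U = (0, 0), E = (1, 0), R = (0, 1) — the answer is frame-independent, so this choice is without loss of generality.
1. Q lies on line RU with RQ:QU = 5:(-4) ⇒ Q = (0, -4)
2. T is the midpoint of UE ⇒ T = (1/2, 0)
2·[TQR] = -5/2, 2·[URE] = -1
[TQR]:[URE] = -5/2:-1 = 5/2

[TQR]:[URE] = 5/2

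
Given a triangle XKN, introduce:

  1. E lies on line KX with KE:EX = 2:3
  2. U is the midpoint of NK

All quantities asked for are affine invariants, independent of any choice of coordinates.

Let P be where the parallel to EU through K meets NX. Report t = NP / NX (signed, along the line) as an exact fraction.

Set X = (0, 0), K = (1, 0), N = (0, 1); any affine frame gives the same invariant.
1. E lies on line KX with KE:EX = 2:3 ⇒ E = (3/5, 0)
2. U is the midpoint of NK ⇒ U = (1/2, 1/2)
through K parallel to EU: direction (-1/10, 1/2); meets NX at P = (0, 5)
P = N + t·(X−N) with t = -4

t = -4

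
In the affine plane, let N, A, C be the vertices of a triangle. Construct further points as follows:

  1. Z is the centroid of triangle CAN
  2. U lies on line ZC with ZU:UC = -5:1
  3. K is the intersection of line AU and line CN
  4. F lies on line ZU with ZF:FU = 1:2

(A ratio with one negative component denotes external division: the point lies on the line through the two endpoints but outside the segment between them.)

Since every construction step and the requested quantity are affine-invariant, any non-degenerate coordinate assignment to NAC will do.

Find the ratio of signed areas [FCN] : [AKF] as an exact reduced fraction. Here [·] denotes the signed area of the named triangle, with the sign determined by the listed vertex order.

Assign N = (0, 0), A = (1, 0), C = (0, 1) — the answer is frame-independent, so this choice is without loss of generality.
1. Z is the centroid of triangle CAN ⇒ Z = (1/3, 1/3)
2. U lies on line ZC with ZU:UC = -5:1 ⇒ U = (-1/12, 7/6)
3. K is the intersection of line AU and line CN ⇒ K = (0, 14/13)
4. F lies on line ZU with ZF:FU = 1:2 ⇒ F = (7/36, 11/18)
2·[FCN] = 7/36, 2·[AKF] = 10/39
[FCN]:[AKF] = 7/36:10/39 = 91/120

[FCN]:[AKF] = 91/120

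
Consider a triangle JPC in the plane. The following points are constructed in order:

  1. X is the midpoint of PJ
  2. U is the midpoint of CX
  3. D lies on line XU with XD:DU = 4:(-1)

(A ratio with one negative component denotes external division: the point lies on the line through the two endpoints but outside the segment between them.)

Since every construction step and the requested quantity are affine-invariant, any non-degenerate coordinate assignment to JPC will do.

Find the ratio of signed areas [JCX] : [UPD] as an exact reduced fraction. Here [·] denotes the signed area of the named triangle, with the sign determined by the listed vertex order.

[JCX]:[UPD] = -6

Assign J = (0, 0), P = (1, 0), C = (0, 1) — the answer is frame-independent, so this choice is without loss of generality.
1. X is the midpoint of PJ ⇒ X = (1/2, 0)
2. U is the midpoint of CX ⇒ U = (1/4, 1/2)
3. D lies on line XU with XD:DU = 4:(-1) ⇒ D = (1/6, 2/3)
2·[JCX] = -1/2, 2·[UPD] = 1/12
[JCX]:[UPD] = -1/2:1/12 = -6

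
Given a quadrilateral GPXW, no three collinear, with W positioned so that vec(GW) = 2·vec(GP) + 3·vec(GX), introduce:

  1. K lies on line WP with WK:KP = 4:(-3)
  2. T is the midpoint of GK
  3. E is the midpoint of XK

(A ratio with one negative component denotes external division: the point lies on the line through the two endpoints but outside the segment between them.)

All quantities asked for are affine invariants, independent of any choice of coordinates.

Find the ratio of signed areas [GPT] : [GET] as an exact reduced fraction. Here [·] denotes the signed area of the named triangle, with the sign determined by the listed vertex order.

[GPT]:[GET] = -9

Work in coordinates with G = (0, 0), P = (1, 0), X = (0, 1), W = (2, 3).
1. K lies on line WP with WK:KP = 4:(-3) ⇒ K = (-2, -9)
2. T is the midpoint of GK ⇒ T = (-1, -9/2)
3. E is the midpoint of XK ⇒ E = (-1, -4)
2·[GPT] = -9/2, 2·[GET] = 1/2
[GPT]:[GET] = -9/2:1/2 = -9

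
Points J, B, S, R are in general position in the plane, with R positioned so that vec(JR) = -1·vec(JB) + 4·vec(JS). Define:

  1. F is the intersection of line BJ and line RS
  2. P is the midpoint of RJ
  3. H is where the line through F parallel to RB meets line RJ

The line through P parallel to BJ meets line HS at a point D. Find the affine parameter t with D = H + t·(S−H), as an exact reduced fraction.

t = -2

Assign J = (0, 0), B = (1, 0), S = (0, 1), R = (-1, 4) — the answer is frame-independent, so this choice is without loss of generality.
1. F is the intersection of line BJ and line RS ⇒ F = (1/3, 0)
2. P is the midpoint of RJ ⇒ P = (-1/2, 2)
3. H is where the line through F parallel to RB meets line RJ ⇒ H = (-1/3, 4/3)
through P parallel to BJ: direction (-1, 0); meets HS at D = (-1, 2)
D = H + t·(S−H) with t = -2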